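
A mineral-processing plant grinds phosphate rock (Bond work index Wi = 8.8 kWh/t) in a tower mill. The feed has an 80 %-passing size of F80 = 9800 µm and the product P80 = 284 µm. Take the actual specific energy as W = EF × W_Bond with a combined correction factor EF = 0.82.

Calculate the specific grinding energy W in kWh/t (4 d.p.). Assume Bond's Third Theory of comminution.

W = 3.5530 kWh/t

W = 10 Wi (P80^-0.5 − F80^-0.5)
1/√284 = 0.059339;  1/√9800 = 0.010102
W = 10·8.8·(0.059339 − 0.010102) = 4.3329 kWh/t
Corrected W = EF·W_Bond = 0.82·4.3329 = 3.5530 kWh/t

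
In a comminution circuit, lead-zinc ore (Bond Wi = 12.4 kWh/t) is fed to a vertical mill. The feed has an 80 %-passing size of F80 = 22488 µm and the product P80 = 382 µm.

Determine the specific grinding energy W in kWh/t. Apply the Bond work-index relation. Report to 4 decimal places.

W = 10 Wi (1/√P80 − 1/√F80)  [Bond]
1/√382 = 0.051164;  1/√22488 = 0.006668
W = 10·12.4·(0.051164 − 0.006668) = 5.5175 kWh/t

W = 5.5175 kWh/t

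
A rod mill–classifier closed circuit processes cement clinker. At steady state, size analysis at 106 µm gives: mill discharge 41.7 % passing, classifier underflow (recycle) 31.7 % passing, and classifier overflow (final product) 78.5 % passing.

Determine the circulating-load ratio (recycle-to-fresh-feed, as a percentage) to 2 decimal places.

CL = 368.00 %

Let r = R/F. Size balance at 106 µm:
r = (o − d)/(d − u)
r = (78.5 − 41.7)/(41.7 − 31.7) = 36.8/10.0 = 3.6800
CL = 100·r = 368.00 %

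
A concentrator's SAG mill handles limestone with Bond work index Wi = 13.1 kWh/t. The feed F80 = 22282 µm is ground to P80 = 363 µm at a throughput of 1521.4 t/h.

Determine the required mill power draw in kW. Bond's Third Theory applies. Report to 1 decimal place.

W = 10·Wi·(P80^(-½) − F80^(-½))
W = 10·13.1·(1/√363 − 1/√22282) = 10·13.1·(0.045787) = 5.9981 kWh/t
P = W·T = 5.9981·1521.4 = 9125.5 kW

P = 9125.5 kW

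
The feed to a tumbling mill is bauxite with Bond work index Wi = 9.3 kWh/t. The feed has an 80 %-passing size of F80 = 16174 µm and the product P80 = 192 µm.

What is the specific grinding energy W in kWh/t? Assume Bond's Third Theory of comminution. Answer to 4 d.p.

W = 10·Wi·[P80^(−½) − F80^(−½)]
1/√192 = 0.072169;  1/√16174 = 0.007863
W = 10·9.3·(0.072169 − 0.007863) = 5.9804 kWh/t

W = 5.9804 kWh/t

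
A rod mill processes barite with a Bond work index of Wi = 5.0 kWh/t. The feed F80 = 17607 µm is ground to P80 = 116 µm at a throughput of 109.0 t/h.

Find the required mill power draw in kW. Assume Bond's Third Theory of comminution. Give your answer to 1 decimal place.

P = 464.9 kW

Bond:  W = 10 Wi (1/√P − 1/√F)
W = 10·5.0·(1/√116 − 1/√17607) = 10·5.0·(0.085311) = 4.2656 kWh/t
P_mill = W·ṁ = 4.2656·109.0 = 464.9 kW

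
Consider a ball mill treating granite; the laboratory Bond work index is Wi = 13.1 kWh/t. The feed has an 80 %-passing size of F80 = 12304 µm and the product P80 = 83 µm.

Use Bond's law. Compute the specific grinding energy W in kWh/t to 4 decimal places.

W = 13.1981 kWh/t

W = 10 Wi (P80^-0.5 − F80^-0.5)
1/√83 = 0.109764;  1/√12304 = 0.009015
W = 10·13.1·(0.109764 − 0.009015) = 13.1981 kWh/t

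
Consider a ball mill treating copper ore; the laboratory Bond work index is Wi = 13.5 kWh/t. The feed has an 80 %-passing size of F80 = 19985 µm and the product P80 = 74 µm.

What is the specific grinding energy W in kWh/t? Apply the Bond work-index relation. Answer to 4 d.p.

W = 14.7385 kWh/t

Bond: W = 10·Wi·(1/√P80 − 1/√F80)
1/√74 = 0.116248;  1/√19985 = 0.007074
W = 10·13.5·(0.116248 − 0.007074) = 14.7385 kWh/t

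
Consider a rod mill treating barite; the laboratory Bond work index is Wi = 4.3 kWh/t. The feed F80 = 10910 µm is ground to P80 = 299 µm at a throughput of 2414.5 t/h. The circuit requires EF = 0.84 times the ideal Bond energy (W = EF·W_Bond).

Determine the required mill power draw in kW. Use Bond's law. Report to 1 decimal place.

P = 4208.6 kW

W = 10 Wi (P80^-0.5 − F80^-0.5)
W = 10·4.3·(1/√299 − 1/√10910) = 10·4.3·(0.048258) = 2.0751 kWh/t
Apply correction: 2.0751 × 0.84 = 1.7431 kWh/t
Power = W × throughput = 1.7431 kWh/t × 2414.5 t/h = 4208.6 kW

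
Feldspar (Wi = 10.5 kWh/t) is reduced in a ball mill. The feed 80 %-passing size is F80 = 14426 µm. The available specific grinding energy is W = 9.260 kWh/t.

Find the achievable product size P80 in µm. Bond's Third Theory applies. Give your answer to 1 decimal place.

P80 = 107.3 µm

W = 10·Wi·(P80^(-½) − F80^(-½))
1/√P80 = 1/√F80 + W/(10·Wi)
  = 9.2600/(10·10.5) + 1/√14426 = 0.088190 + 0.008326 = 0.096516
P80 = (1/0.096516)² = 10.3609² = 107.35 µm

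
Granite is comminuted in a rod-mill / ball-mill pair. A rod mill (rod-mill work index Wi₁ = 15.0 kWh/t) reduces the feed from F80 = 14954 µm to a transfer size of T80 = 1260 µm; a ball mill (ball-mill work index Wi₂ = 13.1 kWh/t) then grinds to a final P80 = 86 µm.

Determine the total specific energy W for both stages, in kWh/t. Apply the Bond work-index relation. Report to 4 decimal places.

W = 13.4347 kWh/t

W = 10 Wi / √P80 − 10 Wi / √F80
Stage 1 (14954→1260 µm, Wi₁=15.0): W₁ = 10·15.0·(0.028172 − 0.008178) = 2.9991 kWh/t
Stage 2 (1260→86 µm, Wi₂=13.1): W₂ = 10·13.1·(0.107833 − 0.028172) = 10.4356 kWh/t
W = W₁ + W₂ = 2.9991 + 10.4356 = 13.4347 kWh/t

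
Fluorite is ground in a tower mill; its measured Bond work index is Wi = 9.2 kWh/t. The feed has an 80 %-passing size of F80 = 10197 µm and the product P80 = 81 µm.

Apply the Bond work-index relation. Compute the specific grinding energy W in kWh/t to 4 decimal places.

W = 9.3112 kWh/t

Bond: W = 10·Wi·(1/√P80 − 1/√F80)
1/√81 = 0.111111;  1/√10197 = 0.009903
W = 10·9.2·(0.111111 − 0.009903) = 9.3112 kWh/t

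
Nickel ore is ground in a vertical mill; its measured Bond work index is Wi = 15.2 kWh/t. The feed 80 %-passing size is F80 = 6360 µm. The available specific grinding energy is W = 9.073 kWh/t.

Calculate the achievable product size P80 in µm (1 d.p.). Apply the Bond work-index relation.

P80 = 191.7 µm

W = 10 Wi (1/√P80 − 1/√F80)  [Bond]
1/√P80 = 1/√F80 + W/(10·Wi)
  = 9.0730/(10·15.2) + 1/√6360 = 0.059691 + 0.012539 = 0.072230
P80 = (1/0.072230)² = 13.8447² = 191.67 µm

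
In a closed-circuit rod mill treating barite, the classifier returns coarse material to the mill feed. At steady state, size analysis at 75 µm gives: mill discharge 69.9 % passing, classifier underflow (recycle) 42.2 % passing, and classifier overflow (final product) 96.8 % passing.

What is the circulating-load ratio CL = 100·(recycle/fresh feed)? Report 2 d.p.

Balance %-passing 75 µm (r = R/F):
d + r·d = r·u + o → r(d−u) = o−d
r = (96.8 − 69.9)/(69.9 − 42.2) = 26.9/27.7 = 0.9711
CL = 100·r = 97.11 %

CL = 97.11 %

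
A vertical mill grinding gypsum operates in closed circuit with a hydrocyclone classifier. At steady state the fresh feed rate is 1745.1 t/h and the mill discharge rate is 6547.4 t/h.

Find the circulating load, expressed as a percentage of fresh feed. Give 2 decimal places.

CL = 275.19 %

Discharge = new feed + return, hence
R = M − F = 6547.4 − 1745.1 = 4802.3 t/h
CL = 100·R/F = 100·4802.3/1745.1 = 275.19 %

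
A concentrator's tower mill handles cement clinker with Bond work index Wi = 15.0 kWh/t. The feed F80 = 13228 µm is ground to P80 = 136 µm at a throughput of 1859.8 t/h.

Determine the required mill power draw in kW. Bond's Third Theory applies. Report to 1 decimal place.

W = 10 Wi (P80^-0.5 − F80^-0.5)
W = 10·15.0·(1/√136 − 1/√13228) = 10·15.0·(0.077055) = 11.5582 kWh/t
P_mill = W·ṁ = 11.5582·1859.8 = 21495.9 kW

P = 21495.9 kW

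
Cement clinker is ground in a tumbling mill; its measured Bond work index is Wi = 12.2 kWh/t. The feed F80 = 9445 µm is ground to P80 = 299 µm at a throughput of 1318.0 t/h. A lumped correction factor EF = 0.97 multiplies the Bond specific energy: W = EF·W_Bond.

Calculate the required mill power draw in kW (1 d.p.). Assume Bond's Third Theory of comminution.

W = 10 Wi / √P80 − 10 Wi / √F80
W = 10·12.2·(1/√299 − 1/√9445) = 10·12.2·(0.047542) = 5.8001 kWh/t
Corrected W = EF·W_Bond = 0.97·5.8001 = 5.6261 kWh/t
Mill draw = 5.6261 × 1318.0 = 7415.2 kW

P = 7415.2 kW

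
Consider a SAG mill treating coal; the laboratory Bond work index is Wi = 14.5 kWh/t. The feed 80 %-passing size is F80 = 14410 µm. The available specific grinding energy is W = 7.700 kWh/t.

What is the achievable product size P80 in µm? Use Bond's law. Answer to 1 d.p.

W = 10 Wi / √P80 − 10 Wi / √F80
P80^-0.5 = F80^-0.5 + W/(10 Wi)
  = 7.7000/(10·14.5) + 1/√14410 = 0.053103 + 0.008330 = 0.061434
P80 = (1/0.061434)² = 16.2777² = 264.96 µm

P80 = 265.0 µm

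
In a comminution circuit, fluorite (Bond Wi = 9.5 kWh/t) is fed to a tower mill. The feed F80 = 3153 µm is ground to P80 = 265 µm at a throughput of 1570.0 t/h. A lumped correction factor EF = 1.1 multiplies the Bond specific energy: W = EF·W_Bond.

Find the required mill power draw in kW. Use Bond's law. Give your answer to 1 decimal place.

Bond: W = 10·Wi·(1/√P80 − 1/√F80)
W = 10·9.5·(1/√265 − 1/√3153) = 10·9.5·(0.043621) = 4.1440 kWh/t
W_actual = 1.1 × 4.1440 = 4.5583 kWh/t
Mill draw = 4.5583 × 1570.0 = 7156.6 kW

P = 7156.6 kW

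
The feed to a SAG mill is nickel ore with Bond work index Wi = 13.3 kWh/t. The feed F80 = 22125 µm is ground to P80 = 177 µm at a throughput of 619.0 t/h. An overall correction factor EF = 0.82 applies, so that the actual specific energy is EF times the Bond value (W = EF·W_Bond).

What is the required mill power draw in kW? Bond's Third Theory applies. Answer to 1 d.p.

W = 10 Wi (1/√P80 − 1/√F80)  [Bond]
W = 10·13.3·(1/√177 − 1/√22125) = 10·13.3·(0.068442) = 9.1027 kWh/t
With EF = 0.82: W = 9.1027·0.82 = 7.4642 kWh/t
P_mill = W·ṁ = 7.4642·619.0 = 4620.4 kW

P = 4620.4 kW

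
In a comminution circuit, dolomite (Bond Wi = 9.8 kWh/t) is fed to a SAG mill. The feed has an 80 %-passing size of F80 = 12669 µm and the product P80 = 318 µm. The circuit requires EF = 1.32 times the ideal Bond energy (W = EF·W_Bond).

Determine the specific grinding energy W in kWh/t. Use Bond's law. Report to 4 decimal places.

W = 6.1049 kWh/t

Bond: W = 10·Wi·(1/√P80 − 1/√F80)
1/√318 = 0.056077;  1/√12669 = 0.008884
W = 10·9.8·(0.056077 − 0.008884) = 4.6249 kWh/t
With EF = 1.32: W = 4.6249·1.32 = 6.1049 kWh/t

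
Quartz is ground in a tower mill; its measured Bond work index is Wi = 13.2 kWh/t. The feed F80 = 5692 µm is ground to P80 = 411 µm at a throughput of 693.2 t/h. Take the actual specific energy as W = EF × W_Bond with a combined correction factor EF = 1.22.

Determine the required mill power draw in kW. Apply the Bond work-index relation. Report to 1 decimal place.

W = 10 Wi / √P80 − 10 Wi / √F80
W = 10·13.2·(1/√411 − 1/√5692) = 10·13.2·(0.036072) = 4.7615 kWh/t
With EF = 1.22: W = 4.7615·1.22 = 5.8090 kWh/t
Power = W × throughput = 5.8090 kWh/t × 693.2 t/h = 4026.8 kW

P = 4026.8 kW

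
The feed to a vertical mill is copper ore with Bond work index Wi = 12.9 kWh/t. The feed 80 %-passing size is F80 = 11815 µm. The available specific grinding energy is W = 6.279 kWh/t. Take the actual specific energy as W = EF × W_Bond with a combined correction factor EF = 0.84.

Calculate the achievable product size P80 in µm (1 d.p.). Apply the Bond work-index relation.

W = 10 Wi (1/√P80 − 1/√F80)  [Bond]
W_Bond = W / EF = 6.279 / 0.84 = 7.4750 kWh/t
⇒ 1/√P80 = W_Bond/(10·Wi) + 1/√F80
  = 7.4750/(10·12.9) + 1/√11815 = 0.057946 + 0.009200 = 0.067146
P80 = (1/0.067146)² = 14.8930² = 221.80 µm

P80 = 221.8 µm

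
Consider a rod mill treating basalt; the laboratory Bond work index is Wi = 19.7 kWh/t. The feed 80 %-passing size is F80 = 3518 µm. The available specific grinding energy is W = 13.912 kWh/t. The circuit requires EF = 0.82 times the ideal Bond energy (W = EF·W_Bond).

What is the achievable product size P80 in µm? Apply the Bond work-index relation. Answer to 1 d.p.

P80 = 94.3 µm

W = 10·Wi·(P80^(-½) − F80^(-½))
W_Bond = W / EF = 13.912 / 0.82 = 16.9659 kWh/t
⇒ 1/√P80 = W_Bond/(10·Wi) + 1/√F80
  = 16.9659/(10·19.7) + 1/√3518 = 0.086121 + 0.016860 = 0.102981
P80 = (1/0.102981)² = 9.7105² = 94.29 µm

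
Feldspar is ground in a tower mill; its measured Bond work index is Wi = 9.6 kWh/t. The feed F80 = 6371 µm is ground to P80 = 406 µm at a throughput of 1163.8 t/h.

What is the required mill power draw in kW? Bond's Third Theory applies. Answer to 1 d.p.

P = 4145.1 kW

Bond: W = 10·Wi·(1/√P80 − 1/√F80)
W = 10·9.6·(1/√406 − 1/√6371) = 10·9.6·(0.037101) = 3.5617 kWh/t
Mill draw = 3.5617 × 1163.8 = 4145.1 kW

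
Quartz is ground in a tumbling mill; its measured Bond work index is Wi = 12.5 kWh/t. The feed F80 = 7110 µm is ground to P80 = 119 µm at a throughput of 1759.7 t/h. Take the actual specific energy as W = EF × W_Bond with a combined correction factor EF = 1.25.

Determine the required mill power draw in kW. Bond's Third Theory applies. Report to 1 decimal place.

P = 21944.1 kW

W = 10 Wi / √P80 − 10 Wi / √F80
W = 10·12.5·(1/√119 − 1/√7110) = 10·12.5·(0.079810) = 9.9763 kWh/t
Apply correction: 9.9763 × 1.25 = 12.4704 kWh/t
P = W·T = 12.4704·1759.7 = 21944.1 kW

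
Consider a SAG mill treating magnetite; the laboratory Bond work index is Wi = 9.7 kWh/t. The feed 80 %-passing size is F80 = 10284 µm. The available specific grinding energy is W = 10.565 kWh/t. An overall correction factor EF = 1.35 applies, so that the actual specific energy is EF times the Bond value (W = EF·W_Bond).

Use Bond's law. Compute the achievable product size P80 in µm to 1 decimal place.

W_Bond = 10·Wi·(1/√P₈₀ − 1/√F₈₀)
W_Bond = W / EF = 10.565 / 1.35 = 7.8259 kWh/t
P80^(−½) = W_Bond/(10 Wi) + F80^(−½)
  = 7.8259/(10·9.7) + 1/√10284 = 0.080680 + 0.009861 = 0.090541
P80 = (1/0.090541)² = 11.0448² = 121.99 µm

P80 = 122.0 µm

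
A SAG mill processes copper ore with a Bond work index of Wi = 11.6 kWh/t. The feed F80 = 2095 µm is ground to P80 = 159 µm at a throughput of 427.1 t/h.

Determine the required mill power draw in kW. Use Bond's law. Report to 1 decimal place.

W = 10·Wi·(P80^(-½) − F80^(-½))
W = 10·11.6·(1/√159 − 1/√2095) = 10·11.6·(0.057457) = 6.6651 kWh/t
P_mill = W·ṁ = 6.6651·427.1 = 2846.6 kW

P = 2846.6 kW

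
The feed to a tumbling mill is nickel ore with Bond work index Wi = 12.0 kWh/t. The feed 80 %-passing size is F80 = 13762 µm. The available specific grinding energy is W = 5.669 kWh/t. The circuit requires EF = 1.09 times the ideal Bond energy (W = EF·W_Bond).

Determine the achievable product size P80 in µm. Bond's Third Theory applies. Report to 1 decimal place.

W = 10·Wi·(P80^(-½) − F80^(-½))
W_Bond = W / EF = 5.669 / 1.09 = 5.2009 kWh/t
P80^-0.5 = F80^-0.5 + W_Bond/(10 Wi)
  = 5.2009/(10·12.0) + 1/√13762 = 0.043341 + 0.008524 = 0.051865
P80 = (1/0.051865)² = 19.2807² = 371.75 µm

P80 = 371.7 µm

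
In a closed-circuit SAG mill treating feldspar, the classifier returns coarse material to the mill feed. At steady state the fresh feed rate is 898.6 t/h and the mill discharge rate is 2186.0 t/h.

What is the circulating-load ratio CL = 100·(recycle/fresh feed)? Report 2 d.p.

Mill node: discharge = fresh + recycle.
R = M − F = 2186.0 − 898.6 = 1287.4 t/h
CL = 100·R/F = 100·1287.4/898.6 = 143.27 %

CL = 143.27 %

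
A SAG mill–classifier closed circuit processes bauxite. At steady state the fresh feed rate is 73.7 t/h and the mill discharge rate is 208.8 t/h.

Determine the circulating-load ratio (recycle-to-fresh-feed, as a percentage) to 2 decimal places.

Steady state: M = F + R.
R = M − F = 208.8 − 73.7 = 135.1 t/h
CL = 100·R/F = 100·135.1/73.7 = 183.31 %

CL = 183.31 %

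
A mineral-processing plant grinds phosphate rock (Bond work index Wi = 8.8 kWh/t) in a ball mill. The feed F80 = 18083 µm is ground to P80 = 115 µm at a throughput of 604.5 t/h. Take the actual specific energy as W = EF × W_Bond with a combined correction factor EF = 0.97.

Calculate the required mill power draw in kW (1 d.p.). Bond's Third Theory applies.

W = 10 Wi / √P80 − 10 Wi / √F80
W = 10·8.8·(1/√115 − 1/√18083) = 10·8.8·(0.085814) = 7.5516 kWh/t
W_actual = 0.97 × 7.5516 = 7.3251 kWh/t
Power = W × throughput = 7.3251 kWh/t × 604.5 t/h = 4428.0 kW

P = 4428.0 kW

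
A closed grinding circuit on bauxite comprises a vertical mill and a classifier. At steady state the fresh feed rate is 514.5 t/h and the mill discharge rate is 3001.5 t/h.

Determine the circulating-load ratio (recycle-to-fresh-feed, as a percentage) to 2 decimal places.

CL = 483.38 %

M = F + R at steady state, so:
R = M − F = 3001.5 − 514.5 = 2487.0 t/h
CL = 100·R/F = 100·2487.0/514.5 = 483.38 %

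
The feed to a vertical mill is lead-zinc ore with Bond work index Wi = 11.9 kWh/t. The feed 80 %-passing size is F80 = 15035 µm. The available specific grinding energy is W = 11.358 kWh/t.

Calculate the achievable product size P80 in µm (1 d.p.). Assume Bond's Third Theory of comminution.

W = 10 Wi (1/√P80 − 1/√F80)  [Bond]
⇒ 1/√P80 = W/(10·Wi) + 1/√F80
  = 11.3580/(10·11.9) + 1/√15035 = 0.095445 + 0.008155 = 0.103601
P80 = (1/0.103601)² = 9.6524² = 93.17 µm

P80 = 93.2 µm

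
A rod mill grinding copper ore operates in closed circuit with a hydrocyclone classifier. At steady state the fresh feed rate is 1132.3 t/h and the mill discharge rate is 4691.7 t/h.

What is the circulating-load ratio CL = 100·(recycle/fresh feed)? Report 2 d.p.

CL = 314.35 %

Steady state: M = F + R.
R = M − F = 4691.7 − 1132.3 = 3559.4 t/h
CL = 100·R/F = 100·3559.4/1132.3 = 314.35 %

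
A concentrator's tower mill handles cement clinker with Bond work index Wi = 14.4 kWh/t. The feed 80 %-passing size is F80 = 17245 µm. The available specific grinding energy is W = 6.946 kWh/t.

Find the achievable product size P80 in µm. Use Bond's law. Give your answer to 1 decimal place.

W_Bond = 10·Wi·(1/√P₈₀ − 1/√F₈₀)
⇒ 1/√P80 = W/(10·Wi) + 1/√F80
  = 6.9460/(10·14.4) + 1/√17245 = 0.048236 + 0.007615 = 0.055851
P80 = (1/0.055851)² = 17.9048² = 320.58 µm

P80 = 320.6 µm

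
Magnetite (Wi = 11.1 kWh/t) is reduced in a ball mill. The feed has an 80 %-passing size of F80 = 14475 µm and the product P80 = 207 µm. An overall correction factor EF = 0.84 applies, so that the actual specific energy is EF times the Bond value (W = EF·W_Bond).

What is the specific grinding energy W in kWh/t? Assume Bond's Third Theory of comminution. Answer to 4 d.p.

W = 5.7056 kWh/t

W = 10 Wi (P80^-0.5 − F80^-0.5)
1/√207 = 0.069505;  1/√14475 = 0.008312
W = 10·11.1·(0.069505 − 0.008312) = 6.7924 kWh/t
Apply correction: 6.7924 × 0.84 = 5.7056 kWh/t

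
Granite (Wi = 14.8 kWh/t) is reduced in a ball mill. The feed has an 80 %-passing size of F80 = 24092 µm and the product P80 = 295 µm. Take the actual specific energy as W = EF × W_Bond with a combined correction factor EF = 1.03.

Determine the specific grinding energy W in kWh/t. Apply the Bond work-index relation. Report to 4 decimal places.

W = 10 Wi / √P80 − 10 Wi / √F80
1/√295 = 0.058222;  1/√24092 = 0.006443
W = 10·14.8·(0.058222 − 0.006443) = 7.6634 kWh/t
Corrected W = EF·W_Bond = 1.03·7.6634 = 7.8933 kWh/t

W = 7.8933 kWh/t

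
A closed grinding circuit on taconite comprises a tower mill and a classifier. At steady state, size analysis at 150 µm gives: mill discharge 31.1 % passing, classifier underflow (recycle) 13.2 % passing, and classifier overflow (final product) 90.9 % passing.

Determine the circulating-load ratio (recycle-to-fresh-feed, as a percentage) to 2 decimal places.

Balance %-passing 150 µm (r = R/F):
Fd + Rd = Ru + Fo ⇒ R/F = (o−d)/(d−u)
r = (90.9 − 31.1)/(31.1 − 13.2) = 59.8/17.9 = 3.3408
CL = 100·r = 334.08 %

CL = 334.08 %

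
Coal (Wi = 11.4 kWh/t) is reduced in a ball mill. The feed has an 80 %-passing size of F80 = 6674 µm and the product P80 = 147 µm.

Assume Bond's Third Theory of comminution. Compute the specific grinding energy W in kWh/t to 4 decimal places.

W = 10 Wi (P80^-0.5 − F80^-0.5)
1/√147 = 0.082479;  1/√6674 = 0.012241
W = 10·11.4·(0.082479 − 0.012241) = 8.0071 kWh/t

W = 8.0071 kWh/t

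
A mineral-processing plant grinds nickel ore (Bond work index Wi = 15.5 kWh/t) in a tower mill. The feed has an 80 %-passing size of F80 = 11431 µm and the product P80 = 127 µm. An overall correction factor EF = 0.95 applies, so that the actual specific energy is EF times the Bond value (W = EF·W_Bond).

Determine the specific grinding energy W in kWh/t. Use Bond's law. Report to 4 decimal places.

W = 11.6891 kWh/t

Bond:  W = 10 Wi (1/√P − 1/√F)
1/√127 = 0.088736;  1/√11431 = 0.009353
W = 10·15.5·(0.088736 − 0.009353) = 12.3043 kWh/t
Apply correction: 12.3043 × 0.95 = 11.6891 kWh/t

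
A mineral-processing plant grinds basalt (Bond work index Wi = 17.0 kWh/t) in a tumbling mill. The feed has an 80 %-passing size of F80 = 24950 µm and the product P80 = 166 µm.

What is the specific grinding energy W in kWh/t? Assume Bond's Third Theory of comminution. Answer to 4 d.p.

W = 12.1183 kWh/t

W_Bond = 10·Wi·(1/√P₈₀ − 1/√F₈₀)
1/√166 = 0.077615;  1/√24950 = 0.006331
W = 10·17.0·(0.077615 − 0.006331) = 12.1183 kWh/t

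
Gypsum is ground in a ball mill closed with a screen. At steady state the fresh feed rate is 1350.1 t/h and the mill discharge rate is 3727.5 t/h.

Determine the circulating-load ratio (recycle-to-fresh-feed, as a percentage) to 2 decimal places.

Mill node: discharge = fresh + recycle.
R = M − F = 3727.5 − 1350.1 = 2377.4 t/h
CL = 100·R/F = 100·2377.4/1350.1 = 176.09 %

CL = 176.09 %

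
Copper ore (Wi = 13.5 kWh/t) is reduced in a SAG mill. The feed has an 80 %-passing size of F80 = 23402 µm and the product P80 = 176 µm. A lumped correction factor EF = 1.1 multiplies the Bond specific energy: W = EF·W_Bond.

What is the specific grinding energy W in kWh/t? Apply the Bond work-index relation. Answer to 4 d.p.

W = 10 Wi (P80^-0.5 − F80^-0.5)
1/√176 = 0.075378;  1/√23402 = 0.006537
W = 10·13.5·(0.075378 − 0.006537) = 9.2935 kWh/t
Apply correction: 9.2935 × 1.1 = 10.2229 kWh/t

W = 10.2229 kWh/t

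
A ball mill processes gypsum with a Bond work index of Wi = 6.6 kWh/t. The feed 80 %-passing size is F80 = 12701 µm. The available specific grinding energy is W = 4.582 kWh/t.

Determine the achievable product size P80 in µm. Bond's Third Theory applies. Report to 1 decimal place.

P80 = 163.1 µm

W = 10 Wi (1/√P80 − 1/√F80)  [Bond]
P80^(−½) = W/(10 Wi) + F80^(−½)
  = 4.5820/(10·6.6) + 1/√12701 = 0.069424 + 0.008873 = 0.078297
P80 = (1/0.078297)² = 12.7718² = 163.12 µm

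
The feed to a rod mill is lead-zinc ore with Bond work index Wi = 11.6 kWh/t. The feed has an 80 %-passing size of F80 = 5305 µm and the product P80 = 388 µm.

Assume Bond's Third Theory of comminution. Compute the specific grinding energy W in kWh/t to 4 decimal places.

W = 4.2964 kWh/t

W_Bond = 10·Wi·(1/√P₈₀ − 1/√F₈₀)
1/√388 = 0.050767;  1/√5305 = 0.013730
W = 10·11.6·(0.050767 − 0.013730) = 4.2964 kWh/t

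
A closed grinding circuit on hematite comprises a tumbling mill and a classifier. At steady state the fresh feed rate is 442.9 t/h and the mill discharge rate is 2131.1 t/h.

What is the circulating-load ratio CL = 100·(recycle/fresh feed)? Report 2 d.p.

CL = 381.17 %

Discharge = new feed + return, hence
R = M − F = 2131.1 − 442.9 = 1688.2 t/h
CL = 100·R/F = 100·1688.2/442.9 = 381.17 %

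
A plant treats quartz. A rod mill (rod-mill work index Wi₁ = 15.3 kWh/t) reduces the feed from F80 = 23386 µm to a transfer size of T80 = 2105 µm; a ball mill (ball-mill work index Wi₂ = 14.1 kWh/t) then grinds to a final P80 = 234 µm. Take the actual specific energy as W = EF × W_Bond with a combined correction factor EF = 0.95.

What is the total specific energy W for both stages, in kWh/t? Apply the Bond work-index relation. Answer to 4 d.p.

W = 8.0546 kWh/t

W_Bond = 10·Wi·(1/√P₈₀ − 1/√F₈₀)
Stage 1 (23386→2105 µm, Wi₁=15.3): W₁ = 10·15.3·(0.021796 − 0.006539) = 2.3343 kWh/t
Stage 2 (2105→234 µm, Wi₂=14.1): W₂ = 10·14.1·(0.065372 − 0.021796) = 6.1442 kWh/t
W = W₁ + W₂ = 2.3343 + 6.1442 = 8.4785 kWh/t
W_actual = 0.95 × 8.4785 = 8.0546 kWh/t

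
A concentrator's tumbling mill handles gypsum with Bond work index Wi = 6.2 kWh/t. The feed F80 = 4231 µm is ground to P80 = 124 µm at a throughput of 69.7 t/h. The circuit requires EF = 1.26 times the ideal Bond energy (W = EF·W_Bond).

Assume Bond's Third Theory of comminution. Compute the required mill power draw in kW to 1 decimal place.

W = 10 Wi (P80^-0.5 − F80^-0.5)
W = 10·6.2·(1/√124 − 1/√4231) = 10·6.2·(0.074429) = 4.6146 kWh/t
With EF = 1.26: W = 4.6146·1.26 = 5.8144 kWh/t
P_mill = W·ṁ = 5.8144·69.7 = 405.3 kW

P = 405.3 kW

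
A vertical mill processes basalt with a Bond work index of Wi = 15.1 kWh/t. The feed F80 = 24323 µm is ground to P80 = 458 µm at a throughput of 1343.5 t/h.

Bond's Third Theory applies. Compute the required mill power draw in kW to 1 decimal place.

P = 8178.6 kW

W = 10·Wi·[P80^(−½) − F80^(−½)]
W = 10·15.1·(1/√458 − 1/√24323) = 10·15.1·(0.040315) = 6.0876 kWh/t
Mill draw = 6.0876 × 1343.5 = 8178.6 kW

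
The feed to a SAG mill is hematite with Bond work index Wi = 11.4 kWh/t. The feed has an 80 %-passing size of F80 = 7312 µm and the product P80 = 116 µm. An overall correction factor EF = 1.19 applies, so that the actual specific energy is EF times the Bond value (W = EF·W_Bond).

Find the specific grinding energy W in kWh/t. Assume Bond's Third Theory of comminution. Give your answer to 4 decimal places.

W = 11.0092 kWh/t

W = 10 Wi / √P80 − 10 Wi / √F80
1/√116 = 0.092848;  1/√7312 = 0.011695
W = 10·11.4·(0.092848 − 0.011695) = 9.2515 kWh/t
Apply correction: 9.2515 × 1.19 = 11.0092 kWh/t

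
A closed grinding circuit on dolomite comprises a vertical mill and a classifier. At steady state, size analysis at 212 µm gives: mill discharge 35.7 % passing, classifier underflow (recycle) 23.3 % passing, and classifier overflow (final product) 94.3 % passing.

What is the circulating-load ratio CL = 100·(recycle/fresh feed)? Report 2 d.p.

Let r = R/F. Size balance at 212 µm:
(1+r)·d = r·u + o ⇒ r = (o−d)/(d−u)
r = (94.3 − 35.7)/(35.7 − 23.3) = 58.6/12.4 = 4.7258
CL = 100·r = 472.58 %

CL = 472.58 %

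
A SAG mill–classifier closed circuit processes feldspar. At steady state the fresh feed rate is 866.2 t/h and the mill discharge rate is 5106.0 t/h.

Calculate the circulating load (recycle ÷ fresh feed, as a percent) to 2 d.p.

CL = 489.47 %

Mill node: discharge = fresh + recycle.
R = M − F = 5106.0 − 866.2 = 4239.8 t/h
CL = 100·R/F = 100·4239.8/866.2 = 489.47 %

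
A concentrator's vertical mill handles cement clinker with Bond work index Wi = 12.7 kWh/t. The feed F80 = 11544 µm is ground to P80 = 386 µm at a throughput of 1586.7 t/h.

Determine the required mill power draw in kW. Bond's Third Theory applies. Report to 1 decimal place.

W = 10 Wi (1/√P80 − 1/√F80)  [Bond]
W = 10·12.7·(1/√386 − 1/√11544) = 10·12.7·(0.041591) = 5.2821 kWh/t
P_mill = W·ṁ = 5.2821·1586.7 = 8381.1 kW

P = 8381.1 kW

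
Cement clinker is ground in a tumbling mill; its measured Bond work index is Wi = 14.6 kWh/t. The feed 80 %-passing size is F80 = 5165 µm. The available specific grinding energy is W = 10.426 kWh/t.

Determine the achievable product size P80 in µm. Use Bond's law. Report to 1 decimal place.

P80 = 137.4 µm

W = 10·Wi·[P80^(−½) − F80^(−½)]
1/√P80 = 1/√F80 + W/(10·Wi)
  = 10.4260/(10·14.6) + 1/√5165 = 0.071411 + 0.013914 = 0.085325
P80 = (1/0.085325)² = 11.7198² = 137.35 µm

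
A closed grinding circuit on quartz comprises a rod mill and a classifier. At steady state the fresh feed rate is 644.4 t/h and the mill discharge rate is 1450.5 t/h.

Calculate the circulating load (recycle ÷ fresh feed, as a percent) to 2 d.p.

M = F + R at steady state, so:
R = M − F = 1450.5 − 644.4 = 806.1 t/h
CL = 100·R/F = 100·806.1/644.4 = 125.09 %

CL = 125.09 %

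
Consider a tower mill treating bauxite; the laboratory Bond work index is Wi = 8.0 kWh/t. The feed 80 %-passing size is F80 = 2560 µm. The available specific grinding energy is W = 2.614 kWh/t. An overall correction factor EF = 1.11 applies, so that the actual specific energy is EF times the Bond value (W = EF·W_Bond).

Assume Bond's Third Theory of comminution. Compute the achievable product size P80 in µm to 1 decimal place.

Bond: W = 10·Wi·(1/√P80 − 1/√F80)
W_Bond = W / EF = 2.614 / 1.11 = 2.3550 kWh/t
⇒ 1/√P80 = W_Bond/(10·Wi) + 1/√F80
  = 2.3550/(10·8.0) + 1/√2560 = 0.029437 + 0.019764 = 0.049201
P80 = (1/0.049201)² = 20.3247² = 413.09 µm

P80 = 413.1 µm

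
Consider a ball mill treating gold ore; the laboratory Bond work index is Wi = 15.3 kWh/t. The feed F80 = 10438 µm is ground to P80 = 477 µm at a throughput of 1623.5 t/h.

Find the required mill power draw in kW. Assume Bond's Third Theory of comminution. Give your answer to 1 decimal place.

P = 8942.0 kW

Bond: W = 10·Wi·(1/√P80 − 1/√F80)
W = 10·15.3·(1/√477 − 1/√10438) = 10·15.3·(0.035999) = 5.5078 kWh/t
Power = W × throughput = 5.5078 kWh/t × 1623.5 t/h = 8942.0 kW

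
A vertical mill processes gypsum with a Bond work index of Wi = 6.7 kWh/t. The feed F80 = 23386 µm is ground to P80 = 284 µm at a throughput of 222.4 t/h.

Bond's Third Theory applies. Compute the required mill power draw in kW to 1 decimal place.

P = 786.8 kW

W = 10·Wi·(P80^(-½) − F80^(-½))
W = 10·6.7·(1/√284 − 1/√23386) = 10·6.7·(0.052800) = 3.5376 kWh/t
Mill draw = 3.5376 × 222.4 = 786.8 kW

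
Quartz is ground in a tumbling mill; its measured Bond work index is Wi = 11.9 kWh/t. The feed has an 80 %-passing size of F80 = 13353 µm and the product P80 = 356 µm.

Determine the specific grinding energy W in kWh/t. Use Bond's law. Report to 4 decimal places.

Bond: W = 10·Wi·(1/√P80 − 1/√F80)
1/√356 = 0.053000;  1/√13353 = 0.008654
W = 10·11.9·(0.053000 − 0.008654) = 5.2772 kWh/t

W = 5.2772 kWh/t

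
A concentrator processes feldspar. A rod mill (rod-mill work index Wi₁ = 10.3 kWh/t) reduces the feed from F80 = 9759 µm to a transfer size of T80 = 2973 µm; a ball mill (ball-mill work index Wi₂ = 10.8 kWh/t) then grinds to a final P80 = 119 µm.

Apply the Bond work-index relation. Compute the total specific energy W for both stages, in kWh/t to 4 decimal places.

W = 8.7660 kWh/t

Bond:  W = 10 Wi (1/√P − 1/√F)
Stage 1 (9759→2973 µm, Wi₁=10.3): W₁ = 10·10.3·(0.018340 − 0.010123) = 0.8464 kWh/t
Stage 2 (2973→119 µm, Wi₂=10.8): W₂ = 10·10.8·(0.091670 − 0.018340) = 7.9196 kWh/t
W = W₁ + W₂ = 0.8464 + 7.9196 = 8.7660 kWh/t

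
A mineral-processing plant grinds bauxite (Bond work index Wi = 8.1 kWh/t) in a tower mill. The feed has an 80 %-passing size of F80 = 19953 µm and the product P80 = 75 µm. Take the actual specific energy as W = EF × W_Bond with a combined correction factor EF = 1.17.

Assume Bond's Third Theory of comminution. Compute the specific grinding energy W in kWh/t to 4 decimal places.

Bond: W = 10·Wi·(1/√P80 − 1/√F80)
1/√75 = 0.115470;  1/√19953 = 0.007079
W = 10·8.1·(0.115470 − 0.007079) = 8.7796 kWh/t
W_actual = 1.17 × 8.7796 = 10.2722 kWh/t

W = 10.2722 kWh/t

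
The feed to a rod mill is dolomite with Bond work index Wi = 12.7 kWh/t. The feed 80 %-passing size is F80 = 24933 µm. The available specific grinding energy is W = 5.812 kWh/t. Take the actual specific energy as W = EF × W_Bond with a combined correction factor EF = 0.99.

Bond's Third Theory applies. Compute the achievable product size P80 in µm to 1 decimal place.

P80 = 362.0 µm

W_Bond = 10·Wi·(1/√P₈₀ − 1/√F₈₀)
W_Bond = W / EF = 5.812 / 0.99 = 5.8707 kWh/t
⇒ 1/√P80 = W_Bond/(10·Wi) + 1/√F80
  = 5.8707/(10·12.7) + 1/√24933 = 0.046226 + 0.006333 = 0.052559
P80 = (1/0.052559)² = 19.0262² = 362.00 µm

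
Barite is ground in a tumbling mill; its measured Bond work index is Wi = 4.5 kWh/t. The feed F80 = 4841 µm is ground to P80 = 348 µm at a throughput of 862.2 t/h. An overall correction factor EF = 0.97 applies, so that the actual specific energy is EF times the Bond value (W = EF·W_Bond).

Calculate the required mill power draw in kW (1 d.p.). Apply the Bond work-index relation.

W = 10·Wi·(P80^(-½) − F80^(-½))
W = 10·4.5·(1/√348 − 1/√4841) = 10·4.5·(0.039233) = 1.7655 kWh/t
Apply correction: 1.7655 × 0.97 = 1.7125 kWh/t
P_mill = W·ṁ = 1.7125·862.2 = 1476.5 kW

P = 1476.5 kW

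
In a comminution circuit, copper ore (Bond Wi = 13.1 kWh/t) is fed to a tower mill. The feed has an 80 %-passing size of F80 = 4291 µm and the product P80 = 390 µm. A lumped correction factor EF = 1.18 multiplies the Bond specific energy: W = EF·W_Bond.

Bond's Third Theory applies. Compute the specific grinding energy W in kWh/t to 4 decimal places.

W = 10 Wi (1/√P80 − 1/√F80)  [Bond]
1/√390 = 0.050637;  1/√4291 = 0.015266
W = 10·13.1·(0.050637 − 0.015266) = 4.6336 kWh/t
Corrected W = EF·W_Bond = 1.18·4.6336 = 5.4677 kWh/t

W = 5.4677 kWh/t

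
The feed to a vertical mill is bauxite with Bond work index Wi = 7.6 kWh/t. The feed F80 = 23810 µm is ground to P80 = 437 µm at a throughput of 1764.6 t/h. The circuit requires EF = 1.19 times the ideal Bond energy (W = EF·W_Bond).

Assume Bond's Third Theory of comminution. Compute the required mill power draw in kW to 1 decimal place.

P = 6600.0 kW

W_Bond = 10·Wi·(1/√P₈₀ − 1/√F₈₀)
W = 10·7.6·(1/√437 − 1/√23810) = 10·7.6·(0.041356) = 3.1430 kWh/t
Apply correction: 3.1430 × 1.19 = 3.7402 kWh/t
Power = W × throughput = 3.7402 kWh/t × 1764.6 t/h = 6600.0 kW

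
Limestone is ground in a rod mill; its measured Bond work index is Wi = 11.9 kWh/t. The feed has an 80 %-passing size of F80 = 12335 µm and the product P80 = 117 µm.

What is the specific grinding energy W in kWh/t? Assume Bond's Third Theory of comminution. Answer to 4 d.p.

W = 9.9301 kWh/t

W = 10 Wi (1/√P80 − 1/√F80)  [Bond]
1/√117 = 0.092450;  1/√12335 = 0.009004
W = 10·11.9·(0.092450 − 0.009004) = 9.9301 kWh/t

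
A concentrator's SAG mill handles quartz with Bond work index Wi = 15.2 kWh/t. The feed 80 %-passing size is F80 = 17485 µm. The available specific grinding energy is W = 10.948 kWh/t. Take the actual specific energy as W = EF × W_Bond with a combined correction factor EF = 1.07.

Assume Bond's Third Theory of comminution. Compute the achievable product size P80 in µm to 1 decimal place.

P80 = 178.4 µm

Bond:  W = 10 Wi (1/√P − 1/√F)
W_Bond = W / EF = 10.948 / 1.07 = 10.2318 kWh/t
1/√P80 = 1/√F80 + W_Bond/(10·Wi)
  = 10.2318/(10·15.2) + 1/√17485 = 0.067314 + 0.007563 = 0.074877
P80 = (1/0.074877)² = 13.3553² = 178.36 µm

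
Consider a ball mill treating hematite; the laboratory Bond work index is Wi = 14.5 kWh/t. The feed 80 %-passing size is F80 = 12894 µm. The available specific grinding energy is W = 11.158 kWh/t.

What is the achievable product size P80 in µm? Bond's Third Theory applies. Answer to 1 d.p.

W = 10 Wi (1/√P80 − 1/√F80)  [Bond]
P80^(−½) = W/(10 Wi) + F80^(−½)
  = 11.1580/(10·14.5) + 1/√12894 = 0.076952 + 0.008807 = 0.085758
P80 = (1/0.085758)² = 11.6607² = 135.97 µm

P80 = 136.0 µm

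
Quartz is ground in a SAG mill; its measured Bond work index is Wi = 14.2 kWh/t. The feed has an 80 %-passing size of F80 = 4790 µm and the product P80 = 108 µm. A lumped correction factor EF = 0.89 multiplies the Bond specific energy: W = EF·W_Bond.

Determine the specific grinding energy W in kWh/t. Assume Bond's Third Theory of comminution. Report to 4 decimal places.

W_Bond = 10·Wi·(1/√P₈₀ − 1/√F₈₀)
1/√108 = 0.096225;  1/√4790 = 0.014449
W = 10·14.2·(0.096225 − 0.014449) = 11.6122 kWh/t
W_actual = 0.89 × 11.6122 = 10.3349 kWh/t

W = 10.3349 kWh/t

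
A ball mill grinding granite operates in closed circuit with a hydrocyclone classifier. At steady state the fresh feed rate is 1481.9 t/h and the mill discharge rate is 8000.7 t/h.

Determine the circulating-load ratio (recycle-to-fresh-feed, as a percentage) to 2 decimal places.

CL = 439.89 %

M = F + R at steady state, so:
R = M − F = 8000.7 − 1481.9 = 6518.8 t/h
CL = 100·R/F = 100·6518.8/1481.9 = 439.89 %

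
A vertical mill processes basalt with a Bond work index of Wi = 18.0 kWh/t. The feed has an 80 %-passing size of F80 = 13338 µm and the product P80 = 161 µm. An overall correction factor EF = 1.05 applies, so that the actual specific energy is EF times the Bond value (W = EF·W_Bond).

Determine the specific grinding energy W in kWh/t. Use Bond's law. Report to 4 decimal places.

W = 13.2588 kWh/t

W_Bond = 10·Wi·(1/√P₈₀ − 1/√F₈₀)
1/√161 = 0.078811;  1/√13338 = 0.008659
W = 10·18.0·(0.078811 − 0.008659) = 12.6274 kWh/t
Apply correction: 12.6274 × 1.05 = 13.2588 kWh/t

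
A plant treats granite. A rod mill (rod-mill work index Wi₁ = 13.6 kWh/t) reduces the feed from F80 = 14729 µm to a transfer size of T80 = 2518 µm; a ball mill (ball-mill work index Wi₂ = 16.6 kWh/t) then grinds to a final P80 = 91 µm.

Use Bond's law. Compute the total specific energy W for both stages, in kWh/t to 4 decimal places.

W = 10 Wi (1/√P80 − 1/√F80)  [Bond]
Stage 1 (14729→2518 µm, Wi₁=13.6): W₁ = 10·13.6·(0.019928 − 0.008240) = 1.5897 kWh/t
Stage 2 (2518→91 µm, Wi₂=16.6): W₂ = 10·16.6·(0.104828 − 0.019928) = 14.0934 kWh/t
W = W₁ + W₂ = 1.5897 + 14.0934 = 15.6831 kWh/t

W = 15.6831 kWh/t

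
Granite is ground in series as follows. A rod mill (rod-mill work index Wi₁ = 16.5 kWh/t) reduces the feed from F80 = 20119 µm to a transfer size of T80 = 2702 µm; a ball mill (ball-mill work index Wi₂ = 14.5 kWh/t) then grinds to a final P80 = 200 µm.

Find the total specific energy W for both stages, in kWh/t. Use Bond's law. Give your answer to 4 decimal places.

Bond:  W = 10 Wi (1/√P − 1/√F)
Stage 1 (20119→2702 µm, Wi₁=16.5): W₁ = 10·16.5·(0.019238 − 0.007050) = 2.0110 kWh/t
Stage 2 (2702→200 µm, Wi₂=14.5): W₂ = 10·14.5·(0.070711 − 0.019238) = 7.4636 kWh/t
W = W₁ + W₂ = 2.0110 + 7.4636 = 9.4745 kWh/t

W = 9.4745 kWh/t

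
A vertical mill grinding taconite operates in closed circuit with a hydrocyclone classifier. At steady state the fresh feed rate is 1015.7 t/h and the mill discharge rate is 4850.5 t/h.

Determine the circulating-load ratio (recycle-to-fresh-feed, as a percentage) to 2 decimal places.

Discharge = new feed + return, hence
R = M − F = 4850.5 − 1015.7 = 3834.8 t/h
CL = 100·R/F = 100·3834.8/1015.7 = 377.55 %

CL = 377.55 %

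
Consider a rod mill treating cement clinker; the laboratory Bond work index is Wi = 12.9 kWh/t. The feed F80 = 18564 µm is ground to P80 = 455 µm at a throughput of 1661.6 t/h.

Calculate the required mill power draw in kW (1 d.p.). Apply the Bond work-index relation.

W = 10·Wi·(P80^(-½) − F80^(-½))
W = 10·12.9·(1/√455 − 1/√18564) = 10·12.9·(0.039541) = 5.1008 kWh/t
Mill draw = 5.1008 × 1661.6 = 8475.5 kW

P = 8475.5 kW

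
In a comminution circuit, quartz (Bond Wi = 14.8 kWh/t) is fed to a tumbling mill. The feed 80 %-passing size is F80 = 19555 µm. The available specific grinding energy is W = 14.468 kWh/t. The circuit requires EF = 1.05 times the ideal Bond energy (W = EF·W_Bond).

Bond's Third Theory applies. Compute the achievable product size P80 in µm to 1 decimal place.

W = 10 Wi / √P80 − 10 Wi / √F80
W_Bond = W / EF = 14.468 / 1.05 = 13.7790 kWh/t
⇒ 1/√P80 = W_Bond/(10 Wi) + 1/√F80
  = 13.7790/(10·14.8) + 1/√19555 = 0.093102 + 0.007151 = 0.100253
P80 = (1/0.100253)² = 9.9748² = 99.50 µm

P80 = 99.5 µm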